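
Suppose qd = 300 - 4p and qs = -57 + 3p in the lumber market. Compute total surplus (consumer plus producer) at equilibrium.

Equilibrium: 300 - 4p = -57 + 3p gives p* = 51, q* = 96.
Demand choke price: p = 75; supply starts at p = 19.
CS = ½(75 − 51)(96) = 1152; PS = ½(51 − 19)(96) = 1536.

Total surplus = 2688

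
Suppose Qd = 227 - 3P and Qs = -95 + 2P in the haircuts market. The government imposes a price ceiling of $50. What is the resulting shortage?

Shortage = 72

Equilibrium price would be P* = 64.4, so the ceiling at 50 binds.
At P = 50: Qd = 227 − 3(50) = 77, Qs = -95 + 2(50) = 5.
Shortage = 77 − 5 = 72.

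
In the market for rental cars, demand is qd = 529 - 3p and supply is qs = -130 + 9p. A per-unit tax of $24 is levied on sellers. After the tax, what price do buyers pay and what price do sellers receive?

Buyers pay 875/12, sellers receive 587/12

Pre-tax equilibrium: p* = 659/12, q* = 364.25.
Tax on sellers shifts supply to qs = -130 + 9(p − 24) = -346 + 9p.
529 - 3p = -346 + 9p gives buyer price pb = 875/12; sellers receive ps = 875/12 − 24 = 587/12.
New quantity: q = 529 − 3(875/12) = 310.25.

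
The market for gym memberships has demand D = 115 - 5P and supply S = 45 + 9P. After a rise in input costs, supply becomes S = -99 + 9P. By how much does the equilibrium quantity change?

Original equilibrium: P* = 5, Q* = 90.
New equilibrium: 115 - 5P = -99 + 9P, so 214 = 14P and P' = 107/7; Q' = 115 − 5(107/7) = 270/7.
Change in quantity: 270/7 − 90 = -360/7.

ΔQ = -360/7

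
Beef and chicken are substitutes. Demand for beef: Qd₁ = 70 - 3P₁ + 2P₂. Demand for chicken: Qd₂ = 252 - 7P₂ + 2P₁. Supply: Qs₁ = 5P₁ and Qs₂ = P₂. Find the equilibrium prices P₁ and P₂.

P₁ = 266/15, P₂ = 539/15

Market 1: 70 - 3P₁ + 2P₂ = 5P₁ → 8P₁ - 2P₂ = 70.
Market 2: 8P₂ - 2P₁ = 252.
Eliminating P₂: 8×(1) + 2×(2) gives 60P₁ = 1064, so P₁ = 266/15.
Back-substitute into (2): P₂ = (252 + 2×266/15) / 8 = 539/15.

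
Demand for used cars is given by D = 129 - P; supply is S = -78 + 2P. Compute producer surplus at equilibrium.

Equilibrium: 129 - P = -78 + 2P gives P* = 69, Q* = 60.
Supply starts at P = 39 (where S = 0).
PS = ½(69 − 39)(60) = 900.

Producer surplus = 900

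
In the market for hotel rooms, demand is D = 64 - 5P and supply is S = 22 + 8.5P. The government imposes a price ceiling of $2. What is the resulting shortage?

Equilibrium price would be P* = 28/9, so the ceiling at 2 binds.
At P = 2: D = 64 − 5(2) = 54, S = 22 + 8.5(2) = 39.
Shortage = 54 − 39 = 15.

Shortage = 15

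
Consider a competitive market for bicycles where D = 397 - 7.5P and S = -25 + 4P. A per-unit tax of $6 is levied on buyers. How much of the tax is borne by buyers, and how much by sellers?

Pre-tax equilibrium: P* = 844/23, Q* = 2801/23.
Tax on buyers shifts demand to D = 397 − 7.5(P + 6) = 352 - 7.5P.
352 - 7.5P = -25 + 4P gives seller price Ps = 754/23; buyers pay Pb = 754/23 + 6 = 892/23.
New quantity: Q = 397 − 7.5(892/23) = 2441/23.
Buyer burden = 892/23 − 844/23 = 48/23; seller burden = 844/23 − 754/23 = 90/23.

Buyers bear 48/23, sellers bear 90/23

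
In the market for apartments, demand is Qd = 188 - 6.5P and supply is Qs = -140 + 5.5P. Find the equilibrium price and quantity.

P* = 82/3, Q* = 31/3

Set Qd = Qs: 188 - 6.5P = -140 + 5.5P.
328 = 12P, so P* = 82/3.
Q* = 188 − 6.5(82/3) = 31/3.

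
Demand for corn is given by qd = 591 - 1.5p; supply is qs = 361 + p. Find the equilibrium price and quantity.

p* = 92, q* = 453

Set qd = qs: 591 - 1.5p = 361 + p.
230 = 2.5p, so p* = 92.
q* = 591 − 1.5(92) = 453.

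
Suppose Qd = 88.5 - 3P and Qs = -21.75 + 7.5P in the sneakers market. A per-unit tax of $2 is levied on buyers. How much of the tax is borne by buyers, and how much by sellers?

Buyers bear 10/7, sellers bear 4/7

Pre-tax equilibrium: P* = 10.5, Q* = 57.
Tax on buyers shifts demand to Qd = 88.5 − 3(P + 2) = 82.5 - 3P.
82.5 - 3P = -21.75 + 7.5P gives seller price Ps = 139/14; buyers pay Pb = 139/14 + 2 = 167/14.
New quantity: Q = 88.5 − 3(167/14) = 369/7.
Buyer burden = 167/14 − 10.5 = 10/7; seller burden = 10.5 − 139/14 = 4/7.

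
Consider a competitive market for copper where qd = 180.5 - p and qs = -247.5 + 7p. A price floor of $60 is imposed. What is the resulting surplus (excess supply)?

Surplus = 52

Equilibrium price would be p* = 53.5, so the floor at 60 binds.
At p = 60: qd = 120.5, qs = 172.5.
Surplus = 172.5 − 120.5 = 52.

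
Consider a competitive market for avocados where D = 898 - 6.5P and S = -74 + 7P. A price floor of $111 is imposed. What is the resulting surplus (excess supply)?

Equilibrium price would be P* = 72, so the floor at 111 binds.
At P = 111: D = 176.5, S = 703.
Surplus = 703 − 176.5 = 526.5.

Surplus = 526.5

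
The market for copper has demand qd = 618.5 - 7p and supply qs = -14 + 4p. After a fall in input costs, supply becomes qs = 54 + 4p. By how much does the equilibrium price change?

Original equilibrium: p* = 57.5, q* = 216.
New equilibrium: 618.5 - 7p = 54 + 4p, so 564.5 = 11p and p' = 1129/22; q' = 618.5 − 7(1129/22) = 2852/11.
Change in price: 1129/22 − 57.5 = -68/11.

Δp = -68/11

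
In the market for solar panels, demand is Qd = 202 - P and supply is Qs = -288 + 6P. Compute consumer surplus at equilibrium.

Consumer surplus = 8712

Equilibrium: 202 - P = -288 + 6P gives P* = 70, Q* = 132.
Demand choke price (Qd = 0): P = 202.
CS = ½(202 − 70)(132) = 8712.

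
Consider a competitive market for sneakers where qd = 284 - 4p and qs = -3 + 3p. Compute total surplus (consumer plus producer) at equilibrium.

Total surplus = 4200

Equilibrium: 284 - 4p = -3 + 3p gives p* = 41, q* = 120.
Demand choke price: p = 71; supply starts at p = 1.
CS = ½(71 − 41)(120) = 1800; PS = ½(41 − 1)(120) = 2400.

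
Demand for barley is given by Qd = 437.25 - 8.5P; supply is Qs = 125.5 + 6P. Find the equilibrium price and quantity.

Set Qd = Qs: 437.25 - 8.5P = 125.5 + 6P.
311.75 = 14.5P, so P* = 21.5.
Q* = 437.25 − 8.5(21.5) = 254.5.

P* = 21.5, Q* = 254.5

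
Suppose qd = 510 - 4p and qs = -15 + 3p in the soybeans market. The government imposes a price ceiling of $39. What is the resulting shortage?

Equilibrium price would be p* = 75, so the ceiling at 39 binds.
At p = 39: qd = 510 − 4(39) = 354, qs = -15 + 3(39) = 102.
Shortage = 354 − 102 = 252.

Shortage = 252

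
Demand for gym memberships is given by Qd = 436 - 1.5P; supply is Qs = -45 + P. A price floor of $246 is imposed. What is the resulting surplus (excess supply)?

Equilibrium price would be P* = 192.4, so the floor at 246 binds.
At P = 246: Qd = 67, Qs = 201.
Surplus = 201 − 67 = 134.

Surplus = 134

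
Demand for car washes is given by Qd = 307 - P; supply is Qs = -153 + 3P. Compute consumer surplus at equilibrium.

Equilibrium: 307 - P = -153 + 3P gives P* = 115, Q* = 192.
Demand choke price (Qd = 0): P = 307.
CS = ½(307 − 115)(192) = 18432.

Consumer surplus = 18432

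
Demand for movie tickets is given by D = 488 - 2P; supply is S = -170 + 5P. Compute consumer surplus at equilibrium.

Equilibrium: 488 - 2P = -170 + 5P gives P* = 94, Q* = 300.
Demand choke price (D = 0): P = 244.
CS = ½(244 − 94)(300) = 22500.

Consumer surplus = 22500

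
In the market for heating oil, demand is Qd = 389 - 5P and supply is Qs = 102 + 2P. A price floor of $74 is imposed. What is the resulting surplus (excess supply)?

Surplus = 231

Equilibrium price would be P* = 41, so the floor at 74 binds.
At P = 74: Qd = 19, Qs = 250.
Surplus = 250 − 19 = 231.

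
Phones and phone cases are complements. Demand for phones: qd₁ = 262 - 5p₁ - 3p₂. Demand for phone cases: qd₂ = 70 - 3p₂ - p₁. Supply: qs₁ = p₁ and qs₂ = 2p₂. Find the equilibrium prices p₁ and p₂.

Market 1: 262 - 5p₁ - 3p₂ = p₁ → 6p₁ + 3p₂ = 262.
Market 2: 5p₂ + p₁ = 70.
Eliminating p₂: 5×(1) − 3×(2) gives 27p₁ = 1100, so p₁ = 1100/27.
Back-substitute into (2): p₂ = (70 − 1×1100/27) / 5 = 158/27.

p₁ = 1100/27, p₂ = 158/27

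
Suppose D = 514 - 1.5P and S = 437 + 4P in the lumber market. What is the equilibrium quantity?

Q* = 493

Set D = S: 514 - 1.5P = 437 + 4P.
77 = 5.5P, so P* = 14.
Q* = 514 − 1.5(14) = 493.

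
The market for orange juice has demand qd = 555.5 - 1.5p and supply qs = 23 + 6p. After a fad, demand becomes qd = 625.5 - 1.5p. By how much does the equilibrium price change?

Δp = 28/3

Original equilibrium: p* = 71, q* = 449.
New equilibrium: 625.5 - 1.5p = 23 + 6p, so 602.5 = 7.5p and p' = 241/3; q' = 625.5 − 1.5(241/3) = 505.
Change in price: 241/3 − 71 = 28/3.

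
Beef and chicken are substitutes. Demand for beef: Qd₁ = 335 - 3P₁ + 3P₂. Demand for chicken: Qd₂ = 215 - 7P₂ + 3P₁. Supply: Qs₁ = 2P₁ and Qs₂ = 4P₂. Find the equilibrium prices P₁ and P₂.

P₁ = 2165/23, P₂ = 1040/23

Market 1: 335 - 3P₁ + 3P₂ = 2P₁ → 5P₁ - 3P₂ = 335.
Market 2: 11P₂ - 3P₁ = 215.
Eliminating P₂: 11×(1) + 3×(2) gives 46P₁ = 4330, so P₁ = 2165/23.
Back-substitute into (2): P₂ = (215 + 3×2165/23) / 11 = 1040/23.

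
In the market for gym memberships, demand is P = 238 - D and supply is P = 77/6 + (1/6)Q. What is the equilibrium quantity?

Q* = 193

Set the two price expressions equal: 238 - Q = 77/6 + (1/6)Q.
1351/6 = (7/6)Q, so Q* = 193.
P* = 238 − (1)(193) = 45.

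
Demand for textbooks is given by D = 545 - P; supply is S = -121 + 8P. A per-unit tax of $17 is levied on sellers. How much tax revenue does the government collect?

Tax revenue = 69751/9

Pre-tax equilibrium: P* = 74, Q* = 471.
Tax on sellers shifts supply to S = -121 + 8(P − 17) = -257 + 8P.
545 - P = -257 + 8P gives buyer price Pb = 802/9; sellers receive Ps = 802/9 − 17 = 649/9.
New quantity: Q = 545 − 1(802/9) = 4103/9.
Revenue = 17 × 4103/9 = 69751/9.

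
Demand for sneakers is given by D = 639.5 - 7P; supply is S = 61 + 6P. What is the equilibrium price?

P* = 44.5

Set D = S: 639.5 - 7P = 61 + 6P.
578.5 = 13P, so P* = 44.5.
Q* = 639.5 − 7(44.5) = 328.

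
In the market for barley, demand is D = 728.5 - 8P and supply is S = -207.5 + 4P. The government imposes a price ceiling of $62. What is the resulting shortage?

Shortage = 192

Equilibrium price would be P* = 78, so the ceiling at 62 binds.
At P = 62: D = 728.5 − 8(62) = 232.5, S = -207.5 + 4(62) = 40.5.
Shortage = 232.5 − 40.5 = 192.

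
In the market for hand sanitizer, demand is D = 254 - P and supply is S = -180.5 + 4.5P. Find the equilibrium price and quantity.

Set D = S: 254 - P = -180.5 + 4.5P.
434.5 = 5.5P, so P* = 79.
Q* = 254 − 1(79) = 175.

P* = 79, Q* = 175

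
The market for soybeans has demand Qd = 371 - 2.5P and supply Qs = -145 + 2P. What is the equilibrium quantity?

Q* = 253/3

Set Qd = Qs: 371 - 2.5P = -145 + 2P.
516 = 4.5P, so P* = 344/3.
Q* = 371 − 2.5(344/3) = 253/3.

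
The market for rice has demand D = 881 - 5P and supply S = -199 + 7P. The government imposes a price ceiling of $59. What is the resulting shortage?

Equilibrium price would be P* = 90, so the ceiling at 59 binds.
At P = 59: D = 881 − 5(59) = 586, S = -199 + 7(59) = 214.
Shortage = 586 − 214 = 372.

Shortage = 372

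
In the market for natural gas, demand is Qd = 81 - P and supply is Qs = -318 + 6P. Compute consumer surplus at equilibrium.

Equilibrium: 81 - P = -318 + 6P gives P* = 57, Q* = 24.
Demand choke price (Qd = 0): P = 81.
CS = ½(81 − 57)(24) = 288.

Consumer surplus = 288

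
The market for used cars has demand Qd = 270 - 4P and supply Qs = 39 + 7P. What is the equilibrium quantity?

Q* = 186

Set Qd = Qs: 270 - 4P = 39 + 7P.
231 = 11P, so P* = 21.
Q* = 270 − 4(21) = 186.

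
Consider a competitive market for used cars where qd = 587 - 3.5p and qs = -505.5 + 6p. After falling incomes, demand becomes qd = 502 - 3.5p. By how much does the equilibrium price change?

Δp = -170/19

Original equilibrium: p* = 115, q* = 184.5.
New equilibrium: 502 - 3.5p = -505.5 + 6p, so 1007.5 = 9.5p and p' = 2015/19; q' = 502 − 3.5(2015/19) = 4971/38.
Change in price: 2015/19 − 115 = -170/19.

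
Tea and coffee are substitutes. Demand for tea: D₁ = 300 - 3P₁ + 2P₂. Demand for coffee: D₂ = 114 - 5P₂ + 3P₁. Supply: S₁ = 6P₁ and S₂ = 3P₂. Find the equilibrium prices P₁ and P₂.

Market 1: 300 - 3P₁ + 2P₂ = 6P₁ → 9P₁ - 2P₂ = 300.
Market 2: 8P₂ - 3P₁ = 114.
Eliminating P₂: 8×(1) + 2×(2) gives 66P₁ = 2628, so P₁ = 438/11.
Back-substitute into (2): P₂ = (114 + 3×438/11) / 8 = 321/11.

P₁ = 438/11, P₂ = 321/11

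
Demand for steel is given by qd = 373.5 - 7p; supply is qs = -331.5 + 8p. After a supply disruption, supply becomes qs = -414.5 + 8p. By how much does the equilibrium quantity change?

Δq = -581/15

Original equilibrium: p* = 47, q* = 44.5.
New equilibrium: 373.5 - 7p = -414.5 + 8p, so 788 = 15p and p' = 788/15; q' = 373.5 − 7(788/15) = 173/30.
Change in quantity: 173/30 − 44.5 = -581/15.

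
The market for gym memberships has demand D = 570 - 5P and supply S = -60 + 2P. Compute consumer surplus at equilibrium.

Consumer surplus = 1440

Equilibrium: 570 - 5P = -60 + 2P gives P* = 90, Q* = 120.
Demand choke price (D = 0): P = 114.
CS = ½(114 − 90)(120) = 1440.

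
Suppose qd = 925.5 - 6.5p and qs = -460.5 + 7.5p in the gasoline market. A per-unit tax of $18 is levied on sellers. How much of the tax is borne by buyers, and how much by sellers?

Buyers bear 135/14, sellers bear 117/14

Pre-tax equilibrium: p* = 99, q* = 282.
Tax on sellers shifts supply to qs = -460.5 + 7.5(p − 18) = -595.5 + 7.5p.
925.5 - 6.5p = -595.5 + 7.5p gives buyer price pb = 1521/14; sellers receive ps = 1521/14 − 18 = 1269/14.
New quantity: q = 925.5 − 6.5(1521/14) = 6141/28.
Buyer burden = 1521/14 − 99 = 135/14; seller burden = 99 − 1269/14 = 117/14.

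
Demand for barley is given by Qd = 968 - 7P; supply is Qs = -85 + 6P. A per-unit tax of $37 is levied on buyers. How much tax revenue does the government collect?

Tax revenue = 135383/13

Pre-tax equilibrium: P* = 81, Q* = 401.
Tax on buyers shifts demand to Qd = 968 − 7(P + 37) = 709 - 7P.
709 - 7P = -85 + 6P gives seller price Ps = 794/13; buyers pay Pb = 794/13 + 37 = 1275/13.
New quantity: Q = 968 − 7(1275/13) = 3659/13.
Revenue = 37 × 3659/13 = 135383/13.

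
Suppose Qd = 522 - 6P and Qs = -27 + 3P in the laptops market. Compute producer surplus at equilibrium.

Producer surplus = 4056

Equilibrium: 522 - 6P = -27 + 3P gives P* = 61, Q* = 156.
Supply starts at P = 9 (where Qs = 0).
PS = ½(61 − 9)(156) = 4056.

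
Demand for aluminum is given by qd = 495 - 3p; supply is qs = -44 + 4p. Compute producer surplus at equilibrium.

Equilibrium: 495 - 3p = -44 + 4p gives p* = 77, q* = 264.
Supply starts at p = 11 (where qs = 0).
PS = ½(77 − 11)(264) = 8712.

Producer surplus = 8712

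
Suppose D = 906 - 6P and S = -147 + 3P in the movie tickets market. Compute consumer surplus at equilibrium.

Equilibrium: 906 - 6P = -147 + 3P gives P* = 117, Q* = 204.
Demand choke price (D = 0): P = 151.
CS = ½(151 − 117)(204) = 3468.

Consumer surplus = 3468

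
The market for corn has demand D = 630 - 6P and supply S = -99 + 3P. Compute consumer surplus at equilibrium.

Consumer surplus = 1728

Equilibrium: 630 - 6P = -99 + 3P gives P* = 81, Q* = 144.
Demand choke price (D = 0): P = 105.
CS = ½(105 − 81)(144) = 1728.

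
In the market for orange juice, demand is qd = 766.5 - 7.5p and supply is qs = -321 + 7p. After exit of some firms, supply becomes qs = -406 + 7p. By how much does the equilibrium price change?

Original equilibrium: p* = 75, q* = 204.
New equilibrium: 766.5 - 7.5p = -406 + 7p, so 1172.5 = 14.5p and p' = 2345/29; q' = 766.5 − 7.5(2345/29) = 4641/29.
Change in price: 2345/29 − 75 = 170/29.

Δp = 170/29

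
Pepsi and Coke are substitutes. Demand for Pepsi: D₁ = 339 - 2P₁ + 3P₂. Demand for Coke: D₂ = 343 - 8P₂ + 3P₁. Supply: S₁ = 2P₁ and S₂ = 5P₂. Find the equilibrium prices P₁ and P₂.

Market 1: 339 - 2P₁ + 3P₂ = 2P₁ → 4P₁ - 3P₂ = 339.
Market 2: 13P₂ - 3P₁ = 343.
Eliminating P₂: 13×(1) + 3×(2) gives 43P₁ = 5436, so P₁ = 5436/43.
Back-substitute into (2): P₂ = (343 + 3×5436/43) / 13 = 2389/43.

P₁ = 5436/43, P₂ = 2389/43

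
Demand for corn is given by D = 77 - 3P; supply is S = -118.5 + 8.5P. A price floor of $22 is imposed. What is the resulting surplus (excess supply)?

Equilibrium price would be P* = 17, so the floor at 22 binds.
At P = 22: D = 11, S = 68.5.
Surplus = 68.5 − 11 = 57.5.

Surplus = 57.5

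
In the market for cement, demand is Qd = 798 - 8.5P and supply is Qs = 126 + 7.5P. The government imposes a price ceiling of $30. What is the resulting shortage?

Shortage = 192

Equilibrium price would be P* = 42, so the ceiling at 30 binds.
At P = 30: Qd = 798 − 8.5(30) = 543, Qs = 126 + 7.5(30) = 351.
Shortage = 543 − 351 = 192.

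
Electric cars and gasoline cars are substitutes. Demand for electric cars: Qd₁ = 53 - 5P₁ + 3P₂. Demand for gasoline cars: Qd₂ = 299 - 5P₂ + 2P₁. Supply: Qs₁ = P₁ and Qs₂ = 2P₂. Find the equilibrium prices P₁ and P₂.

P₁ = 317/9, P₂ = 475/9

Market 1: 53 - 5P₁ + 3P₂ = P₁ → 6P₁ - 3P₂ = 53.
Market 2: 7P₂ - 2P₁ = 299.
Eliminating P₂: 7×(1) + 3×(2) gives 36P₁ = 1268, so P₁ = 317/9.
Back-substitute into (2): P₂ = (299 + 2×317/9) / 7 = 475/9.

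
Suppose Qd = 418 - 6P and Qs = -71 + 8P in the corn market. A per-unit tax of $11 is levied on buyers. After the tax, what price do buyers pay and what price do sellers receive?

Pre-tax equilibrium: P* = 489/14, Q* = 1459/7.
Tax on buyers shifts demand to Qd = 418 − 6(P + 11) = 352 - 6P.
352 - 6P = -71 + 8P gives seller price Ps = 423/14; buyers pay Pb = 423/14 + 11 = 577/14.
New quantity: Q = 418 − 6(577/14) = 1195/7.

Buyers pay 577/14, sellers receive 423/14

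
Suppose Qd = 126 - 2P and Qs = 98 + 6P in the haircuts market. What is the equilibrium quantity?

Set Qd = Qs: 126 - 2P = 98 + 6P.
28 = 8P, so P* = 3.5.
Q* = 126 − 2(3.5) = 119.

Q* = 119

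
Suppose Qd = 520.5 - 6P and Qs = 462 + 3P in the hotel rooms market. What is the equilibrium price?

P* = 6.5

Set Qd = Qs: 520.5 - 6P = 462 + 3P.
58.5 = 9P, so P* = 6.5.
Q* = 520.5 − 6(6.5) = 481.5.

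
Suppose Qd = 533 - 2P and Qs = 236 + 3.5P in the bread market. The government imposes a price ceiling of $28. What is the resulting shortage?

Shortage = 143

Equilibrium price would be P* = 54, so the ceiling at 28 binds.
At P = 28: Qd = 533 − 2(28) = 477, Qs = 236 + 3.5(28) = 334.
Shortage = 477 − 334 = 143.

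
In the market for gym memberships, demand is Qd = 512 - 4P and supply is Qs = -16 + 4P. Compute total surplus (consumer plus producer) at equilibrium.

Equilibrium: 512 - 4P = -16 + 4P gives P* = 66, Q* = 248.
Demand choke price: P = 128; supply starts at P = 4.
CS = ½(128 − 66)(248) = 7688; PS = ½(66 − 4)(248) = 7688.

Total surplus = 15376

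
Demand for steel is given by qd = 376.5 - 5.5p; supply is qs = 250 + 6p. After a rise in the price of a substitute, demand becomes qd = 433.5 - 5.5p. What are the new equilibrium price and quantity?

p' = 367/23, q' = 7952/23

Original equilibrium: p* = 11, q* = 316.
New equilibrium: 433.5 - 5.5p = 250 + 6p, so 183.5 = 11.5p and p' = 367/23; q' = 433.5 − 5.5(367/23) = 7952/23.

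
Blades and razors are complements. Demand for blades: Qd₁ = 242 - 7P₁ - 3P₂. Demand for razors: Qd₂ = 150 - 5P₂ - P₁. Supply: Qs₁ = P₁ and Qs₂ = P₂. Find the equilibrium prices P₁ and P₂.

Market 1: 242 - 7P₁ - 3P₂ = P₁ → 8P₁ + 3P₂ = 242.
Market 2: 6P₂ + P₁ = 150.
Eliminating P₂: 6×(1) − 3×(2) gives 45P₁ = 1002, so P₁ = 334/15.
Back-substitute into (2): P₂ = (150 − 1×334/15) / 6 = 958/45.

P₁ = 334/15, P₂ = 958/45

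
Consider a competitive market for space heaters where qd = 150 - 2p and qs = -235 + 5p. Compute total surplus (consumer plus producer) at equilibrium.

Equilibrium: 150 - 2p = -235 + 5p gives p* = 55, q* = 40.
Demand choke price: p = 75; supply starts at p = 47.
CS = ½(75 − 55)(40) = 400; PS = ½(55 − 47)(40) = 160.

Total surplus = 560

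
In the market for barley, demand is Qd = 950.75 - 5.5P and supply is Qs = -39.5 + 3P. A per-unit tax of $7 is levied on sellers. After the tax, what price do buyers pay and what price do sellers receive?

Pre-tax equilibrium: P* = 116.5, Q* = 310.
Tax on sellers shifts supply to Qs = -39.5 + 3(P − 7) = -60.5 + 3P.
950.75 - 5.5P = -60.5 + 3P gives buyer price Pb = 4045/34; sellers receive Ps = 4045/34 − 7 = 3807/34.
New quantity: Q = 950.75 − 5.5(4045/34) = 5039/17.

Buyers pay 4045/34, sellers receive 3807/34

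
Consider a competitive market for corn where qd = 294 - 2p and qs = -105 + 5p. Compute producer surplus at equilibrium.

Producer surplus = 3240

Equilibrium: 294 - 2p = -105 + 5p gives p* = 57, q* = 180.
Supply starts at p = 21 (where qs = 0).
PS = ½(57 − 21)(180) = 3240.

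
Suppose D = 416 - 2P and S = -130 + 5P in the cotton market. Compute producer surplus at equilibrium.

Equilibrium: 416 - 2P = -130 + 5P gives P* = 78, Q* = 260.
Supply starts at P = 26 (where S = 0).
PS = ½(78 − 26)(260) = 6760.

Producer surplus = 6760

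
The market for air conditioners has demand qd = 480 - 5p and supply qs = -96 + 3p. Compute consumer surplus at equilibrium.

Equilibrium: 480 - 5p = -96 + 3p gives p* = 72, q* = 120.
Demand choke price (qd = 0): p = 96.
CS = ½(96 − 72)(120) = 1440.

Consumer surplus = 1440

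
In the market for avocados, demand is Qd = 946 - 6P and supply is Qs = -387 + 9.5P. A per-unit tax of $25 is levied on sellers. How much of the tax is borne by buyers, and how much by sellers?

Buyers bear 475/31, sellers bear 300/31

Pre-tax equilibrium: P* = 86, Q* = 430.
Tax on sellers shifts supply to Qs = -387 + 9.5(P − 25) = -624.5 + 9.5P.
946 - 6P = -624.5 + 9.5P gives buyer price Pb = 3141/31; sellers receive Ps = 3141/31 − 25 = 2366/31.
New quantity: Q = 946 − 6(3141/31) = 10480/31.
Buyer burden = 3141/31 − 86 = 475/31; seller burden = 86 − 2366/31 = 300/31.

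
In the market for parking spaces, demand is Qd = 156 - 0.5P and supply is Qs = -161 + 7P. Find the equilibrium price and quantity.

Set Qd = Qs: 156 - 0.5P = -161 + 7P.
317 = 7.5P, so P* = 634/15.
Q* = 156 − 0.5(634/15) = 2023/15.

P* = 634/15, Q* = 2023/15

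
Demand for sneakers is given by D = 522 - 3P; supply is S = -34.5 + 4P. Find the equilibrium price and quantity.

Set D = S: 522 - 3P = -34.5 + 4P.
556.5 = 7P, so P* = 79.5.
Q* = 522 − 3(79.5) = 283.5.

P* = 79.5, Q* = 283.5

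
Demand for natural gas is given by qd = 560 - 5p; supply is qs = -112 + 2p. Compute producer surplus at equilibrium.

Producer surplus = 1600

Equilibrium: 560 - 5p = -112 + 2p gives p* = 96, q* = 80.
Supply starts at p = 56 (where qs = 0).
PS = ½(96 − 56)(80) = 1600.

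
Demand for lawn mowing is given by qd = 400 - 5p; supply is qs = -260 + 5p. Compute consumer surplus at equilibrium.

Consumer surplus = 490

Equilibrium: 400 - 5p = -260 + 5p gives p* = 66, q* = 70.
Demand choke price (qd = 0): p = 80.
CS = ½(80 − 66)(70) = 490.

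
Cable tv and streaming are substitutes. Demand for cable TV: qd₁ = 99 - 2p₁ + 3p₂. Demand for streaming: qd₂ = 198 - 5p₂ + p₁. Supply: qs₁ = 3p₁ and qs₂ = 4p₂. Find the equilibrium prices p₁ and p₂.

Market 1: 99 - 2p₁ + 3p₂ = 3p₁ → 5p₁ - 3p₂ = 99.
Market 2: 9p₂ - p₁ = 198.
Eliminating p₂: 9×(1) + 3×(2) gives 42p₁ = 1485, so p₁ = 495/14.
Back-substitute into (2): p₂ = (198 + 1×495/14) / 9 = 363/14.

p₁ = 495/14, p₂ = 363/14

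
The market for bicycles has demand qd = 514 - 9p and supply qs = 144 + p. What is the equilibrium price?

p* = 37

Set qd = qs: 514 - 9p = 144 + p.
370 = 10p, so p* = 37.
q* = 514 − 9(37) = 181.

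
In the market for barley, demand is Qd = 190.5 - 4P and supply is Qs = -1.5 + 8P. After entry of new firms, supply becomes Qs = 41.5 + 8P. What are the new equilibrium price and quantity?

P' = 149/12, Q' = 845/6

Original equilibrium: P* = 16, Q* = 126.5.
New equilibrium: 190.5 - 4P = 41.5 + 8P, so 149 = 12P and P' = 149/12; Q' = 190.5 − 4(149/12) = 845/6.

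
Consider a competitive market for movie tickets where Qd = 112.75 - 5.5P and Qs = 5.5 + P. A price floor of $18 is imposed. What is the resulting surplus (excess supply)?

Equilibrium price would be P* = 16.5, so the floor at 18 binds.
At P = 18: Qd = 13.75, Qs = 23.5.
Surplus = 23.5 − 13.75 = 9.75.

Surplus = 9.75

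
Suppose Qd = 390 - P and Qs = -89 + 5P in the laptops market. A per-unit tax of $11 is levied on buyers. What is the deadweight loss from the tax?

Deadweight loss = 605/12

Pre-tax equilibrium: P* = 479/6, Q* = 1861/6.
Tax on buyers shifts demand to Qd = 390 − 1(P + 11) = 379 - P.
379 - P = -89 + 5P gives seller price Ps = 78; buyers pay Pb = 78 + 11 = 89.
New quantity: Q = 390 − 1(89) = 301.
DWL = ½ × 11 × (1861/6 − 301) = 605/12.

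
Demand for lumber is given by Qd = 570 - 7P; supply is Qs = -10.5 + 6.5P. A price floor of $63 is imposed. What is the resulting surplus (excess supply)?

Equilibrium price would be P* = 43, so the floor at 63 binds.
At P = 63: Qd = 129, Qs = 399.
Surplus = 399 − 129 = 270.

Surplus = 270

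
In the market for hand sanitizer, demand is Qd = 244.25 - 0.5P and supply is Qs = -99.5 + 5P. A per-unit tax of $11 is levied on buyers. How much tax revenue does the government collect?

Tax revenue = 2288

Pre-tax equilibrium: P* = 62.5, Q* = 213.
Tax on buyers shifts demand to Qd = 244.25 − 0.5(P + 11) = 238.75 - 0.5P.
238.75 - 0.5P = -99.5 + 5P gives seller price Ps = 61.5; buyers pay Pb = 61.5 + 11 = 72.5.
New quantity: Q = 244.25 − 0.5(72.5) = 208.
Revenue = 11 × 208 = 2288.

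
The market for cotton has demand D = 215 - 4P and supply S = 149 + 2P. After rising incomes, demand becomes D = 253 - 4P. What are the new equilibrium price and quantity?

Original equilibrium: P* = 11, Q* = 171.
New equilibrium: 253 - 4P = 149 + 2P, so 104 = 6P and P' = 52/3; Q' = 253 − 4(52/3) = 551/3.

P' = 52/3, Q' = 551/3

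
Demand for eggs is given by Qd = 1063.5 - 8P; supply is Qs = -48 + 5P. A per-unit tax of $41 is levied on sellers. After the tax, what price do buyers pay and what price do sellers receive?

Buyers pay 2633/26, sellers receive 1567/26

Pre-tax equilibrium: P* = 85.5, Q* = 379.5.
Tax on sellers shifts supply to Qs = -48 + 5(P − 41) = -253 + 5P.
1063.5 - 8P = -253 + 5P gives buyer price Pb = 2633/26; sellers receive Ps = 2633/26 − 41 = 1567/26.
New quantity: Q = 1063.5 − 8(2633/26) = 6587/26.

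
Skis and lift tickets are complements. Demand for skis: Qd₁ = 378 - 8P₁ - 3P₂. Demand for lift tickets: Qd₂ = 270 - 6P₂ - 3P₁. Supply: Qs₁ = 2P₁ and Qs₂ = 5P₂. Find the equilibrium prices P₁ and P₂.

Market 1: 378 - 8P₁ - 3P₂ = 2P₁ → 10P₁ + 3P₂ = 378.
Market 2: 11P₂ + 3P₁ = 270.
Eliminating P₂: 11×(1) − 3×(2) gives 101P₁ = 3348, so P₁ = 3348/101.
Back-substitute into (2): P₂ = (270 − 3×3348/101) / 11 = 1566/101.

P₁ = 3348/101, P₂ = 1566/101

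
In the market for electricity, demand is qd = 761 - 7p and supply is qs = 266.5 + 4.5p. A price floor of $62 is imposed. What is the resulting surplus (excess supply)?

Surplus = 218.5

Equilibrium price would be p* = 43, so the floor at 62 binds.
At p = 62: qd = 327, qs = 545.5.
Surplus = 545.5 − 327 = 218.5.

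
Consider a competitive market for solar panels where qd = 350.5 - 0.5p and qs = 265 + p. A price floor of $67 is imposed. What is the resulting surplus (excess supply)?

Surplus = 15

Equilibrium price would be p* = 57, so the floor at 67 binds.
At p = 67: qd = 317, qs = 332.
Surplus = 332 − 317 = 15.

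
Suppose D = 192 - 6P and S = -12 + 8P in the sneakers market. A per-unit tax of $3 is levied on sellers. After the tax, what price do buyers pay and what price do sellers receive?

Buyers pay 114/7, sellers receive 93/7

Pre-tax equilibrium: P* = 102/7, Q* = 732/7.
Tax on sellers shifts supply to S = -12 + 8(P − 3) = -36 + 8P.
192 - 6P = -36 + 8P gives buyer price Pb = 114/7; sellers receive Ps = 114/7 − 3 = 93/7.
New quantity: Q = 192 − 6(114/7) = 660/7.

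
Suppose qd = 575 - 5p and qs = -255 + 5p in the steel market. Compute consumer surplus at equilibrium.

Consumer surplus = 2560

Equilibrium: 575 - 5p = -255 + 5p gives p* = 83, q* = 160.
Demand choke price (qd = 0): p = 115.
CS = ½(115 − 83)(160) = 2560.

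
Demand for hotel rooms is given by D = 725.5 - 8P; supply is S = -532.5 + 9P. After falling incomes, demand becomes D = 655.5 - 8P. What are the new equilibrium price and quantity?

Original equilibrium: P* = 74, Q* = 133.5.
New equilibrium: 655.5 - 8P = -532.5 + 9P, so 1188 = 17P and P' = 1188/17; Q' = 655.5 − 8(1188/17) = 3279/34.

P' = 1188/17, Q' = 3279/34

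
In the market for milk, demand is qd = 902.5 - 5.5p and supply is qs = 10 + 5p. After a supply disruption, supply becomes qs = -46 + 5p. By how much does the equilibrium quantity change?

Δq = -88/3

Original equilibrium: p* = 85, q* = 435.
New equilibrium: 902.5 - 5.5p = -46 + 5p, so 948.5 = 10.5p and p' = 271/3; q' = 902.5 − 5.5(271/3) = 1217/3.
Change in quantity: 1217/3 − 435 = -88/3.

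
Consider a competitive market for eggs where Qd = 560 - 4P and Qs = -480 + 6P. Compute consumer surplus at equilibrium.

Equilibrium: 560 - 4P = -480 + 6P gives P* = 104, Q* = 144.
Demand choke price (Qd = 0): P = 140.
CS = ½(140 − 104)(144) = 2592.

Consumer surplus = 2592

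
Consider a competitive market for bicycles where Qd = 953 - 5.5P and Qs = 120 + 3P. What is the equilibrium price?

P* = 98

Set Qd = Qs: 953 - 5.5P = 120 + 3P.
833 = 8.5P, so P* = 98.
Q* = 953 − 5.5(98) = 414.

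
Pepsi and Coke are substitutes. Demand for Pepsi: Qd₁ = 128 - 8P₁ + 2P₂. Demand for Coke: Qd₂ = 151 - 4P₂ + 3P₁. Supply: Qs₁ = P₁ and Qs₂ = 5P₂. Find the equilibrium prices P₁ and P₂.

P₁ = 1454/75, P₂ = 23.24

Market 1: 128 - 8P₁ + 2P₂ = P₁ → 9P₁ - 2P₂ = 128.
Market 2: 9P₂ - 3P₁ = 151.
Eliminating P₂: 9×(1) + 2×(2) gives 75P₁ = 1454, so P₁ = 1454/75.
Back-substitute into (2): P₂ = (151 + 3×1454/75) / 9 = 23.24.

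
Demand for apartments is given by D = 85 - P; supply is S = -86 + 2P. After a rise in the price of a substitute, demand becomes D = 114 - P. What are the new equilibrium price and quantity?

Original equilibrium: P* = 57, Q* = 28.
New equilibrium: 114 - P = -86 + 2P, so 200 = 3P and P' = 200/3; Q' = 114 − 1(200/3) = 142/3.

P' = 200/3, Q' = 142/3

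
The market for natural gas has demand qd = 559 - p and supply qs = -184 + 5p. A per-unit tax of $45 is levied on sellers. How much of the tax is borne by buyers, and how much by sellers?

Pre-tax equilibrium: p* = 743/6, q* = 2611/6.
Tax on sellers shifts supply to qs = -184 + 5(p − 45) = -409 + 5p.
559 - p = -409 + 5p gives buyer price pb = 484/3; sellers receive ps = 484/3 − 45 = 349/3.
New quantity: q = 559 − 1(484/3) = 1193/3.
Buyer burden = 484/3 − 743/6 = 37.5; seller burden = 743/6 − 349/3 = 7.5.

Buyers bear $37.5, sellers bear $7.5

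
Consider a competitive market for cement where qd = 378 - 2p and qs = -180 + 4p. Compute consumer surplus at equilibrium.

Consumer surplus = 9216

Equilibrium: 378 - 2p = -180 + 4p gives p* = 93, q* = 192.
Demand choke price (qd = 0): p = 189.
CS = ½(189 − 93)(192) = 9216.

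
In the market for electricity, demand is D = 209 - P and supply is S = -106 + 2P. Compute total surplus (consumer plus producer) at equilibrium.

Total surplus = 8112

Equilibrium: 209 - P = -106 + 2P gives P* = 105, Q* = 104.
Demand choke price: P = 209; supply starts at P = 53.
CS = ½(209 − 105)(104) = 5408; PS = ½(105 − 53)(104) = 2704.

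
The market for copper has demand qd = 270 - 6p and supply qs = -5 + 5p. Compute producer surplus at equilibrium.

Equilibrium: 270 - 6p = -5 + 5p gives p* = 25, q* = 120.
Supply starts at p = 1 (where qs = 0).
PS = ½(25 − 1)(120) = 1440.

Producer surplus = 1440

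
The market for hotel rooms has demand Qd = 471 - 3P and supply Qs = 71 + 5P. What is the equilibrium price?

P* = 50

Set Qd = Qs: 471 - 3P = 71 + 5P.
400 = 8P, so P* = 50.
Q* = 471 − 3(50) = 321.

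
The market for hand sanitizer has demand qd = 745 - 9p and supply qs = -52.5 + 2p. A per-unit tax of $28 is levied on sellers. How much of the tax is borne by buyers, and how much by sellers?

Pre-tax equilibrium: p* = 72.5, q* = 92.5.
Tax on sellers shifts supply to qs = -52.5 + 2(p − 28) = -108.5 + 2p.
745 - 9p = -108.5 + 2p gives buyer price pb = 1707/22; sellers receive ps = 1707/22 − 28 = 1091/22.
New quantity: q = 745 − 9(1707/22) = 1027/22.
Buyer burden = 1707/22 − 72.5 = 56/11; seller burden = 72.5 − 1091/22 = 252/11.

Buyers bear 56/11, sellers bear 252/11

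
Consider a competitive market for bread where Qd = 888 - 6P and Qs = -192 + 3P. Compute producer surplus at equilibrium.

Equilibrium: 888 - 6P = -192 + 3P gives P* = 120, Q* = 168.
Supply starts at P = 64 (where Qs = 0).
PS = ½(120 − 64)(168) = 4704.

Producer surplus = 4704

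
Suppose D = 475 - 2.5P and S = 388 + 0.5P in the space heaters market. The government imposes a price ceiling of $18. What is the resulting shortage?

Shortage = 33

Equilibrium price would be P* = 29, so the ceiling at 18 binds.
At P = 18: D = 475 − 2.5(18) = 430, S = 388 + 0.5(18) = 397.
Shortage = 430 − 397 = 33.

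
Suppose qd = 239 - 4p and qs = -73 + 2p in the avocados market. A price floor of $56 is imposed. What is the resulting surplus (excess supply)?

Equilibrium price would be p* = 52, so the floor at 56 binds.
At p = 56: qd = 15, qs = 39.
Surplus = 39 − 15 = 24.

Surplus = 24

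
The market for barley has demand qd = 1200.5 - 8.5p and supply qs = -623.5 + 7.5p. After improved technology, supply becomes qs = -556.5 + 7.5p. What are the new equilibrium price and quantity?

p' = 109.8125, q' = 267.09375

Original equilibrium: p* = 114, q* = 231.5.
New equilibrium: 1200.5 - 8.5p = -556.5 + 7.5p, so 1757 = 16p and p' = 109.8125; q' = 1200.5 − 8.5(109.8125) = 267.09375.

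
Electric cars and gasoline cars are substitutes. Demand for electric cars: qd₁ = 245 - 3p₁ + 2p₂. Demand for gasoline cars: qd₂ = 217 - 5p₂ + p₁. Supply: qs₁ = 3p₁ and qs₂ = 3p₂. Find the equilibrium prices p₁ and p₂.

p₁ = 1197/23, p₂ = 1547/46

Market 1: 245 - 3p₁ + 2p₂ = 3p₁ → 6p₁ - 2p₂ = 245.
Market 2: 8p₂ - p₁ = 217.
Eliminating p₂: 8×(1) + 2×(2) gives 46p₁ = 2394, so p₁ = 1197/23.
Back-substitute into (2): p₂ = (217 + 1×1197/23) / 8 = 1547/46.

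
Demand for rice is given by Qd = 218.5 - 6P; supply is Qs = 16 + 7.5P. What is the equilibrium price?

Set Qd = Qs: 218.5 - 6P = 16 + 7.5P.
202.5 = 13.5P, so P* = 15.
Q* = 218.5 − 6(15) = 128.5.

P* = 15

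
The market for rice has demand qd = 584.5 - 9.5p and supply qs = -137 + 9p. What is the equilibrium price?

p* = 39

Set qd = qs: 584.5 - 9.5p = -137 + 9p.
721.5 = 18.5p, so p* = 39.
q* = 584.5 − 9.5(39) = 214.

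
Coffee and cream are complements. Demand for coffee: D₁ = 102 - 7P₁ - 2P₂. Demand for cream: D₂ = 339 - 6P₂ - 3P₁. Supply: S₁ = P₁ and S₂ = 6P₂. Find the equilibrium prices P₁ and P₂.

Market 1: 102 - 7P₁ - 2P₂ = P₁ → 8P₁ + 2P₂ = 102.
Market 2: 12P₂ + 3P₁ = 339.
Eliminating P₂: 12×(1) − 2×(2) gives 90P₁ = 546, so P₁ = 91/15.
Back-substitute into (2): P₂ = (339 − 3×91/15) / 12 = 401/15.

P₁ = 91/15, P₂ = 401/15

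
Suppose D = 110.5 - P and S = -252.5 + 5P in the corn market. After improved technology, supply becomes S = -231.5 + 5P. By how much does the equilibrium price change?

Original equilibrium: P* = 60.5, Q* = 50.
New equilibrium: 110.5 - P = -231.5 + 5P, so 342 = 6P and P' = 57; Q' = 110.5 − 1(57) = 53.5.
Change in price: 57 − 60.5 = -3.5.

ΔP = -3.5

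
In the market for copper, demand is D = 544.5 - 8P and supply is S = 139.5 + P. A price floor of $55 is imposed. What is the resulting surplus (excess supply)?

Surplus = 90

Equilibrium price would be P* = 45, so the floor at 55 binds.
At P = 55: D = 104.5, S = 194.5.
Surplus = 194.5 − 104.5 = 90.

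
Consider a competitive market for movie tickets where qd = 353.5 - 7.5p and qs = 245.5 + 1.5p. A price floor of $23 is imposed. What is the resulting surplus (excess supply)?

Equilibrium price would be p* = 12, so the floor at 23 binds.
At p = 23: qd = 181, qs = 280.
Surplus = 280 − 181 = 99.

Surplus = 99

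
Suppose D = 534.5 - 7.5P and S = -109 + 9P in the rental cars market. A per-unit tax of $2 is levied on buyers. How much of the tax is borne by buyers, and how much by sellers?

Pre-tax equilibrium: P* = 39, Q* = 242.
Tax on buyers shifts demand to D = 534.5 − 7.5(P + 2) = 519.5 - 7.5P.
519.5 - 7.5P = -109 + 9P gives seller price Ps = 419/11; buyers pay Pb = 419/11 + 2 = 441/11.
New quantity: Q = 534.5 − 7.5(441/11) = 2572/11.
Buyer burden = 441/11 − 39 = 12/11; seller burden = 39 − 419/11 = 10/11.

Buyers bear 12/11, sellers bear 10/11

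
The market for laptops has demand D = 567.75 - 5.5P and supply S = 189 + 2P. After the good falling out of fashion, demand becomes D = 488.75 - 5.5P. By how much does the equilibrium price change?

Original equilibrium: P* = 50.5, Q* = 290.
New equilibrium: 488.75 - 5.5P = 189 + 2P, so 299.75 = 7.5P and P' = 1199/30; Q' = 488.75 − 5.5(1199/30) = 4034/15.
Change in price: 1199/30 − 50.5 = -158/15.

ΔP = -158/15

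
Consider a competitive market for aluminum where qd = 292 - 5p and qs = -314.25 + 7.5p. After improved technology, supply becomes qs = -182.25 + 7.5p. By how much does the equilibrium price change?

Original equilibrium: p* = 48.5, q* = 49.5.
New equilibrium: 292 - 5p = -182.25 + 7.5p, so 474.25 = 12.5p and p' = 37.94; q' = 292 − 5(37.94) = 102.3.
Change in price: 37.94 − 48.5 = -10.56.

Δp = -10.56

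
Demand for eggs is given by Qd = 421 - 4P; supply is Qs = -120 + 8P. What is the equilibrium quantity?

Q* = 722/3

Set Qd = Qs: 421 - 4P = -120 + 8P.
541 = 12P, so P* = 541/12.
Q* = 421 − 4(541/12) = 722/3.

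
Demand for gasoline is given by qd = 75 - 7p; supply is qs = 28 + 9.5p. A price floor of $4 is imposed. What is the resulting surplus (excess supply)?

Surplus = 19

Equilibrium price would be p* = 94/33, so the floor at 4 binds.
At p = 4: qd = 47, qs = 66.
Surplus = 66 − 47 = 19.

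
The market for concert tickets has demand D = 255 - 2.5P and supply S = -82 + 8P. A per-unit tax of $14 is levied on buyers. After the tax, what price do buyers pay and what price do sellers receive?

Pre-tax equilibrium: P* = 674/21, Q* = 3670/21.
Tax on buyers shifts demand to D = 255 − 2.5(P + 14) = 220 - 2.5P.
220 - 2.5P = -82 + 8P gives seller price Ps = 604/21; buyers pay Pb = 604/21 + 14 = 898/21.
New quantity: Q = 255 − 2.5(898/21) = 3110/21.

Buyers pay 898/21, sellers receive 604/21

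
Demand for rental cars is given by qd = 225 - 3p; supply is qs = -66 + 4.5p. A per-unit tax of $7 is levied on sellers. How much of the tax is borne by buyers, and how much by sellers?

Buyers bear $4.2, sellers bear $2.8

Pre-tax equilibrium: p* = 38.8, q* = 108.6.
Tax on sellers shifts supply to qs = -66 + 4.5(p − 7) = -97.5 + 4.5p.
225 - 3p = -97.5 + 4.5p gives buyer price pb = 43; sellers receive ps = 43 − 7 = 36.
New quantity: q = 225 − 3(43) = 96.
Buyer burden = 43 − 38.8 = 4.2; seller burden = 38.8 − 36 = 2.8.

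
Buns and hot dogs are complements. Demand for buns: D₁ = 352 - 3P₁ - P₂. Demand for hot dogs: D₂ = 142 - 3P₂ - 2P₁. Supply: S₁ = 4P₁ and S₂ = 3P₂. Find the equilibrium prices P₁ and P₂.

P₁ = 49.25, P₂ = 7.25

Market 1: 352 - 3P₁ - P₂ = 4P₁ → 7P₁ + P₂ = 352.
Market 2: 6P₂ + 2P₁ = 142.
Eliminating P₂: 6×(1) − 1×(2) gives 40P₁ = 1970, so P₁ = 49.25.
Back-substitute into (2): P₂ = (142 − 2×49.25) / 6 = 7.25.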